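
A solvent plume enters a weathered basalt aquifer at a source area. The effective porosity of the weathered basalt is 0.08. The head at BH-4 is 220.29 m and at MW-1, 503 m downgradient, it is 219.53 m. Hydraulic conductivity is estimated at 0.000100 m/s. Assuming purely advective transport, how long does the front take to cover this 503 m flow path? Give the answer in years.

Convert K: 0.000100 m/s × 86400 = 8.640 m/day.
Hydraulic gradient i = (220.29 − 219.53) / 503 = 0.76 / 503 = 0.001511.
Darcy flux q = K · i = 8.640 × 0.001511 = 0.01305 m/day.
Seepage velocity v = q / n_e = 0.01305 / 0.08 = 0.1632 m/day.
Travel time t = L / v = 503 / 0.1632 = 3082 days = 8.439 years.

8.44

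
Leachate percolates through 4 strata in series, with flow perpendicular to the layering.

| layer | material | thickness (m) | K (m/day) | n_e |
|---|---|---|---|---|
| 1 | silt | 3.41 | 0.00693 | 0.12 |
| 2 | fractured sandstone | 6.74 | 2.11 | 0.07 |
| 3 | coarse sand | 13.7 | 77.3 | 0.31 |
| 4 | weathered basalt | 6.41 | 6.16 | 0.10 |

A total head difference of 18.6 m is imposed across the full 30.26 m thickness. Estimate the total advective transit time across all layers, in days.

154

With flow normal to the layers, continuity requires the same specific discharge q through every layer.
Σ(b_i/K_i) = 3.41/0.00693 + 6.74/2.11 + 13.7/77.3 + 6.41/6.16 = 496.5 d.
q = Δh / Σ(b_i/K_i) = 18.6 / 496.5 = 0.03746 m/day.
In each layer the seepage velocity is v_i = q/n_i, so the layer transit time is t_i = b_i·n_i / q:
  layer 1 (silt): t_1 = 3.41 × 0.12 / 0.03746 = 10.92 d
  layer 2 (fractured sandstone): t_2 = 6.74 × 0.07 / 0.03746 = 12.59 d
  layer 3 (coarse sand): t_3 = 13.7 × 0.31 / 0.03746 = 113.4 d
  layer 4 (weathered basalt): t_4 = 6.41 × 0.10 / 0.03746 = 17.11 d
Total t = Σ t_i = 154.0 days.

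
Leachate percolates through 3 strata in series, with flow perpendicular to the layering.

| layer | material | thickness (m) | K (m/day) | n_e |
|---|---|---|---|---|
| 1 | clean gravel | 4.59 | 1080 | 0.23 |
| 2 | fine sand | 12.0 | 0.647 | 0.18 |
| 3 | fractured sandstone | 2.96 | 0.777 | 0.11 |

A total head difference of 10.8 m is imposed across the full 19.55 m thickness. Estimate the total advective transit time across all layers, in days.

With flow normal to the layers, continuity requires the same specific discharge q through every layer.
Σ(b_i/K_i) = 4.59/1080 + 12.0/0.647 + 2.96/0.777 = 22.36 d.
q = Δh / Σ(b_i/K_i) = 10.8 / 22.36 = 0.4830 m/day.
In each layer the seepage velocity is v_i = q/n_i, so the layer transit time is t_i = b_i·n_i / q:
  layer 1 (clean gravel): t_1 = 4.59 × 0.23 / 0.4830 = 2.186 d
  layer 2 (fine sand): t_2 = 12.0 × 0.18 / 0.4830 = 4.472 d
  layer 3 (fractured sandstone): t_3 = 2.96 × 0.11 / 0.4830 = 0.6741 d
Total t = Σ t_i = 7.332 days.

7.33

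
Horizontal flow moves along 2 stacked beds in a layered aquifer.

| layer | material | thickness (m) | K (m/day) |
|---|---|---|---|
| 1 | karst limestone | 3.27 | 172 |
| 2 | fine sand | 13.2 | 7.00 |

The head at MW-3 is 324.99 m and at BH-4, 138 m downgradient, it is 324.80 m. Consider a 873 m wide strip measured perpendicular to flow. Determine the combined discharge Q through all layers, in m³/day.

Flow is parallel to layering, so each bed carries its own Darcy discharge and the transmissivities add.
Σ(K_i·b_i) = 172×3.27 + 7.00×13.2 = 654.8 m²/day.
Hydraulic gradient i = (324.99 − 324.80) / 138 = 0.19 / 138 = 0.001377.
Q = Σ(K_i·b_i) · W · i = 654.8 × 873 × 0.001377 = 787.1 m³/day.

787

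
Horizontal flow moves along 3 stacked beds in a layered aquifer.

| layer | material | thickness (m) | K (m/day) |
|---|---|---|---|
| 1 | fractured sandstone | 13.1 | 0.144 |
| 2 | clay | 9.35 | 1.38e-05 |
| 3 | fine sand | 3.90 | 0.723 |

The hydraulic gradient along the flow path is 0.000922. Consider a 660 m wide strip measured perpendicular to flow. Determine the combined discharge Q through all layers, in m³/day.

2.86

Flow is parallel to layering, so each bed carries its own Darcy discharge and the transmissivities add.
Σ(K_i·b_i) = 0.144×13.1 + 1.38e-05×9.35 + 0.723×3.90 = 4.706 m²/day.
Hydraulic gradient i = 0.000922.
Q = Σ(K_i·b_i) · W · i = 4.706 × 660 × 0.0009220 = 2.864 m³/day.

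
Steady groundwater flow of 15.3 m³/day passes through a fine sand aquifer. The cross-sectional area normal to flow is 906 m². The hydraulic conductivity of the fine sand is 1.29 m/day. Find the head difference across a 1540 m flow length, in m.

20.2

From Q = K·A·i, i = Q / (K·A) = 15.3 / (1.290 × 906.0) = 0.01309.
Head loss Δh = i · L = 0.01309 × 1540 = 20.16 m.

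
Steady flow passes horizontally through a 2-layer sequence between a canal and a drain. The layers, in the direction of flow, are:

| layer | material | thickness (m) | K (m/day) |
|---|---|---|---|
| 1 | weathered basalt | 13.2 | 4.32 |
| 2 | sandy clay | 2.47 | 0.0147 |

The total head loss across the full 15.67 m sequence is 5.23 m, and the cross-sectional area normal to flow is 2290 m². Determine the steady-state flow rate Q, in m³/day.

Flow is perpendicular to layering, so the layers act in series and the equivalent K is the thickness-weighted harmonic mean.
Total thickness L = 13.2 + 2.47 = 15.67 m.
Σ(b_i/K_i) = 13.2/4.32 + 2.47/0.0147 = 171.1 d.
K_eq = L / Σ(b_i/K_i) = 15.67 / 171.1 = 0.09159 m/day.
Q = K_eq · A · (Δh/L) = 0.09159 × 2290 × (5.23/15.67) = 70.01 m³/day.

70.0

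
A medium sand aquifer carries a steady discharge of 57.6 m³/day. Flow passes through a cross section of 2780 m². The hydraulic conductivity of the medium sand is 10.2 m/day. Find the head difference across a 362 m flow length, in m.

From Q = K·A·i, i = Q / (K·A) = 57.6 / (10.20 × 2780) = 0.002031.
Head loss Δh = i · L = 0.002031 × 362 = 0.7353 m.

0.735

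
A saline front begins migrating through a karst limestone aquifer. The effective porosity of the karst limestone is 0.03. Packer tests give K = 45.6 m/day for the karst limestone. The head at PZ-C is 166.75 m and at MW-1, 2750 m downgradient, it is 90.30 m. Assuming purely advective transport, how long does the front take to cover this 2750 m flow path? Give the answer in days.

Hydraulic gradient i = (166.75 − 90.30) / 2750 = 76.45 / 2750 = 0.02780.
Darcy flux q = K · i = 45.60 × 0.02780 = 1.268 m/day.
Seepage velocity v = q / n_e = 1.268 / 0.03 = 42.26 m/day.
Travel time t = L / v = 2750 / 42.26 = 65.08 days.

65.1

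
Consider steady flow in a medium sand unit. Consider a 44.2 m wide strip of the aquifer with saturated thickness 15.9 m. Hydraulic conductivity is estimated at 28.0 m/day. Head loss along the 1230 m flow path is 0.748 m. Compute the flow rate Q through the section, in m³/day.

Cross-sectional area A = 44.2 × 15.9 = 702.8 m².
Hydraulic gradient i = Δh / L = 0.748 / 1230 = 0.0006081.
Darcy's law: Q = K · A · i = 28.00 × 702.8 × 0.0006081 = 11.97 m³/day.

12.0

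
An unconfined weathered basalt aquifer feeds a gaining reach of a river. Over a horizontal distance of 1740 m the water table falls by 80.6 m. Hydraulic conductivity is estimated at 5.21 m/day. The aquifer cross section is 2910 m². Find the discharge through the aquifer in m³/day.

702

Hydraulic gradient i = Δh / L = 80.6 / 1740 = 0.04632.
Darcy's law: Q = K · A · i = 5.210 × 2910 × 0.04632 = 702.3 m³/day.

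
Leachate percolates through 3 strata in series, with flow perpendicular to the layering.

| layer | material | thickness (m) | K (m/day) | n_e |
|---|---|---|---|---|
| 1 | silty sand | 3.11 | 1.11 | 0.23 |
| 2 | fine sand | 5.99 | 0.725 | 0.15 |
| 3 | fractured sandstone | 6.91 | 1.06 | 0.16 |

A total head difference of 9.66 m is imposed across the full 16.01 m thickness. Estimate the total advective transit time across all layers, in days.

With flow normal to the layers, continuity requires the same specific discharge q through every layer.
Σ(b_i/K_i) = 3.11/1.11 + 5.99/0.725 + 6.91/1.06 = 17.58 d.
q = Δh / Σ(b_i/K_i) = 9.66 / 17.58 = 0.5494 m/day.
In each layer the seepage velocity is v_i = q/n_i, so the layer transit time is t_i = b_i·n_i / q:
  layer 1 (silty sand): t_1 = 3.11 × 0.23 / 0.5494 = 1.302 d
  layer 2 (fine sand): t_2 = 5.99 × 0.15 / 0.5494 = 1.635 d
  layer 3 (fractured sandstone): t_3 = 6.91 × 0.16 / 0.5494 = 2.012 d
Total t = Σ t_i = 4.950 days.

4.95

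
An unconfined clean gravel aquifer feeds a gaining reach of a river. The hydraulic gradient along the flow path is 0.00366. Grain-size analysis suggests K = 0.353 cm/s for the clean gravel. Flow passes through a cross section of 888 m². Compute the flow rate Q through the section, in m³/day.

991

Convert K: 0.353 cm/s × 864 = 305.0 m/day.
Hydraulic gradient i = 0.00366.
Darcy's law: Q = K · A · i = 305.0 × 888.0 × 0.003660 = 991.2 m³/day.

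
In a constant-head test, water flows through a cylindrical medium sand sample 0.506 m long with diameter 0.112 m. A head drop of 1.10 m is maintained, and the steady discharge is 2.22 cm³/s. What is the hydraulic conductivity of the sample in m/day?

Cross-sectional area A = π·(d/2)² = π × (0.112/2)² = 0.009852 m².
Convert discharge: 2.22 cm³/s = 2.220e-06 m³/s.
Darcy's law rearranged: K = Q·L / (A·Δh) = 2.220e-06 × 0.506 / (0.009852 × 1.10) = 0.0001037 m/s = 8.956 m/day.

8.96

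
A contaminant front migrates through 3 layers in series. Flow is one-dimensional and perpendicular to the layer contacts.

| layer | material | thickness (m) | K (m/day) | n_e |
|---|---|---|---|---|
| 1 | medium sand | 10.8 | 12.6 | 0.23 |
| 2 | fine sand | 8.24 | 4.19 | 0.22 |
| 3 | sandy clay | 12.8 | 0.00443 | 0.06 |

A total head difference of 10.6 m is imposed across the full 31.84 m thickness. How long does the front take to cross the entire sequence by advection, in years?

3.78

With flow normal to the layers, continuity requires the same specific discharge q through every layer.
Σ(b_i/K_i) = 10.8/12.6 + 8.24/4.19 + 12.8/0.00443 = 2892 d.
q = Δh / Σ(b_i/K_i) = 10.6 / 2892 = 0.003665 m/day.
In each layer the seepage velocity is v_i = q/n_i, so the layer transit time is t_i = b_i·n_i / q:
  layer 1 (medium sand): t_1 = 10.8 × 0.23 / 0.003665 = 677.8 d
  layer 2 (fine sand): t_2 = 8.24 × 0.22 / 0.003665 = 494.6 d
  layer 3 (sandy clay): t_3 = 12.8 × 0.06 / 0.003665 = 209.5 d
Total t = Σ t_i = 1382 days = 3.784 years.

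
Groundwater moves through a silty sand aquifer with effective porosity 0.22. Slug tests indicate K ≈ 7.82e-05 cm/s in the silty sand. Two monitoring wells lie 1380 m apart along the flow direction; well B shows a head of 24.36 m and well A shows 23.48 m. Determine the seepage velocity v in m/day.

0.000196

Convert K: 7.82e-05 cm/s × 864 = 0.06756 m/day.
Hydraulic gradient i = (24.36 − 23.48) / 1380 = 0.88 / 1380 = 0.0006377.
Darcy flux q = K · i = 0.06756 × 0.0006377 = 4.308e-05 m/day.
Seepage velocity v = q / n_e = 4.308e-05 / 0.22 = 0.0001958 m/day.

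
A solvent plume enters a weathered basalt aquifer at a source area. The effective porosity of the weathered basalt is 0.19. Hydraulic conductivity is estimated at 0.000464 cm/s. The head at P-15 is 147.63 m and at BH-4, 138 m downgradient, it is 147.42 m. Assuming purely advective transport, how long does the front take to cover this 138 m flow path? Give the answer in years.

118

Convert K: 0.000464 cm/s × 864 = 0.4009 m/day.
Hydraulic gradient i = (147.63 − 147.42) / 138 = 0.21 / 138 = 0.001522.
Darcy flux q = K · i = 0.4009 × 0.001522 = 0.0006101 m/day.
Seepage velocity v = q / n_e = 0.0006101 / 0.19 = 0.003211 m/day.
Travel time t = L / v = 138 / 0.003211 = 42979 days = 117.7 years.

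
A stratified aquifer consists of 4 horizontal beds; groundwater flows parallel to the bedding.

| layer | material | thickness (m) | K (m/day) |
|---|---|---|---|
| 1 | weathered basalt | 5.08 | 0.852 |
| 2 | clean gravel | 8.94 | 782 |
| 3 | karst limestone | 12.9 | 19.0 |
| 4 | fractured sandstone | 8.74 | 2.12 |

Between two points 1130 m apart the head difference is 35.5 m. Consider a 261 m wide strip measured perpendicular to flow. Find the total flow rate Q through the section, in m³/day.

59500

Flow is parallel to layering, so each bed carries its own Darcy discharge and the transmissivities add.
Σ(K_i·b_i) = 0.852×5.08 + 782×8.94 + 19.0×12.9 + 2.12×8.74 = 7259 m²/day.
Hydraulic gradient i = Δh / L = 35.5 / 1130 = 0.03142.
Q = Σ(K_i·b_i) · W · i = 7259 × 261 × 0.03142 = 59521 m³/day.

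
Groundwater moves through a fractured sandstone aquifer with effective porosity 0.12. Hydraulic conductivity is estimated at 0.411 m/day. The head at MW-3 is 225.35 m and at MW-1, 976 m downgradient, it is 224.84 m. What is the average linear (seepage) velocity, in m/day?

0.00179

Hydraulic gradient i = (225.35 − 224.84) / 976 = 0.51 / 976 = 0.0005225.
Darcy flux q = K · i = 0.4110 × 0.0005225 = 0.0002148 m/day.
Seepage velocity v = q / n_e = 0.0002148 / 0.12 = 0.001790 m/day.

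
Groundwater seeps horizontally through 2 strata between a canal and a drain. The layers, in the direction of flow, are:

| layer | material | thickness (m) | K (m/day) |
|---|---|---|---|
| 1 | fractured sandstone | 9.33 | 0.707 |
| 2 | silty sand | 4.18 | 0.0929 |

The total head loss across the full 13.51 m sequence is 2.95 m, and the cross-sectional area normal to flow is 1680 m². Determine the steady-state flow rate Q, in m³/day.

85.2

Flow is perpendicular to layering, so the layers act in series and the equivalent K is the thickness-weighted harmonic mean.
Total thickness L = 9.33 + 4.18 = 13.51 m.
Σ(b_i/K_i) = 9.33/0.707 + 4.18/0.0929 = 58.19 d.
K_eq = L / Σ(b_i/K_i) = 13.51 / 58.19 = 0.2322 m/day.
Q = K_eq · A · (Δh/L) = 0.2322 × 1680 × (2.95/13.51) = 85.17 m³/day.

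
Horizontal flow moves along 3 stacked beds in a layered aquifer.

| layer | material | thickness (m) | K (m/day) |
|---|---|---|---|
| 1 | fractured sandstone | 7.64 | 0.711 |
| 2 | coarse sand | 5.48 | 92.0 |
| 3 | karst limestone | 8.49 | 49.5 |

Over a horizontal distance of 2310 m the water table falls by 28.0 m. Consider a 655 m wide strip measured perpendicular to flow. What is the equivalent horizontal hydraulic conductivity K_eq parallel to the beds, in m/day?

Flow is parallel to layering, so each bed carries its own Darcy discharge and the transmissivities add.
Σ(K_i·b_i) = 0.711×7.64 + 92.0×5.48 + 49.5×8.49 = 929.8 m²/day.
Total thickness b = 21.61 m, so K_eq = Σ(K_i·b_i)/b = 43.03 m/day.

43.0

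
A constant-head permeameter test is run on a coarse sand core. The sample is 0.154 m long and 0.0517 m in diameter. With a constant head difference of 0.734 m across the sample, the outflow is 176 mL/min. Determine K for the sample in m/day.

Cross-sectional area A = π·(d/2)² = π × (0.0517/2)² = 0.002099 m².
Convert discharge: 176 mL/min = 2.933e-06 m³/s.
Darcy's law rearranged: K = Q·L / (A·Δh) = 2.933e-06 × 0.154 / (0.002099 × 0.734) = 0.0002932 m/s = 25.33 m/day.

25.3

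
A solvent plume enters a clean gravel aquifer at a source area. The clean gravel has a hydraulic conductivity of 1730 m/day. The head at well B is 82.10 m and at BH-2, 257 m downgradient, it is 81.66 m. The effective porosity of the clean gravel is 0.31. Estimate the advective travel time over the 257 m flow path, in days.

Hydraulic gradient i = (82.10 − 81.66) / 257 = 0.44 / 257 = 0.001712.
Darcy flux q = K · i = 1730 × 0.001712 = 2.962 m/day.
Seepage velocity v = q / n_e = 2.962 / 0.31 = 9.554 m/day.
Travel time t = L / v = 257 / 9.554 = 26.90 days.

26.9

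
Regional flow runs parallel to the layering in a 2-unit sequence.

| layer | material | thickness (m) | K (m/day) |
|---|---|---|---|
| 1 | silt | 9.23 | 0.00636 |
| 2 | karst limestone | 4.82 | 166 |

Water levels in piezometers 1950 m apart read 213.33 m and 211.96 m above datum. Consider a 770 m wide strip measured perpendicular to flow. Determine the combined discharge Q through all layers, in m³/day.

Flow is parallel to layering, so each bed carries its own Darcy discharge and the transmissivities add.
Σ(K_i·b_i) = 0.00636×9.23 + 166×4.82 = 800.2 m²/day.
Hydraulic gradient i = (213.33 − 211.96) / 1950 = 1.37 / 1950 = 0.0007026.
Q = Σ(K_i·b_i) · W · i = 800.2 × 770 × 0.0007026 = 432.9 m³/day.

433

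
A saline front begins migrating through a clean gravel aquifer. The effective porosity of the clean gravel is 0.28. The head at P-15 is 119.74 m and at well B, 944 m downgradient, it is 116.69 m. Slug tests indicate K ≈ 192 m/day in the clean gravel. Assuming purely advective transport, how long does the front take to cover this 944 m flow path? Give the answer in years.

Hydraulic gradient i = (119.74 − 116.69) / 944 = 3.05 / 944 = 0.003231.
Darcy flux q = K · i = 192.0 × 0.003231 = 0.6203 m/day.
Seepage velocity v = q / n_e = 0.6203 / 0.28 = 2.215 m/day.
Travel time t = L / v = 944 / 2.215 = 426.1 days = 1.167 years.

1.17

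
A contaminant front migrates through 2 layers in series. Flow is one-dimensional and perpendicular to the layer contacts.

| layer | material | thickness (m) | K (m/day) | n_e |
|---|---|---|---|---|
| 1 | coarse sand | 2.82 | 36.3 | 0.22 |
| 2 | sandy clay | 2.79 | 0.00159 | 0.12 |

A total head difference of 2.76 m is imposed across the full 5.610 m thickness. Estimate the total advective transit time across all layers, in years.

1.66

With flow normal to the layers, continuity requires the same specific discharge q through every layer.
Σ(b_i/K_i) = 2.82/36.3 + 2.79/0.00159 = 1755 d.
q = Δh / Σ(b_i/K_i) = 2.76 / 1755 = 0.001573 m/day.
In each layer the seepage velocity is v_i = q/n_i, so the layer transit time is t_i = b_i·n_i / q:
  layer 1 (coarse sand): t_1 = 2.82 × 0.22 / 0.001573 = 394.4 d
  layer 2 (sandy clay): t_2 = 2.79 × 0.12 / 0.001573 = 212.9 d
Total t = Σ t_i = 607.3 days = 1.663 years.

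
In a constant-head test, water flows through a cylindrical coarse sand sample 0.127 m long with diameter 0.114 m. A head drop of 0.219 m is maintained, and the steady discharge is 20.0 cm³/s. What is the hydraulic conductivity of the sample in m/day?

98.2

Cross-sectional area A = π·(d/2)² = π × (0.114/2)² = 0.01021 m².
Convert discharge: 20.0 cm³/s = 2.000e-05 m³/s.
Darcy's law rearranged: K = Q·L / (A·Δh) = 2.000e-05 × 0.127 / (0.01021 × 0.219) = 0.001136 m/s = 98.18 m/day.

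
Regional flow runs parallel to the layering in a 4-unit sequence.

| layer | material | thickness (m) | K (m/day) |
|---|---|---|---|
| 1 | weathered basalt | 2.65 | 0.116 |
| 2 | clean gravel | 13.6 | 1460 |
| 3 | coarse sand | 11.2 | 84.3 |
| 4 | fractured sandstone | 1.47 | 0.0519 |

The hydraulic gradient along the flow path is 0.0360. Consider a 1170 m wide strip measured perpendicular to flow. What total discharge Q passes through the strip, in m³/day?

876000

Flow is parallel to layering, so each bed carries its own Darcy discharge and the transmissivities add.
Σ(K_i·b_i) = 0.116×2.65 + 1460×13.6 + 84.3×11.2 + 0.0519×1.47 = 20801 m²/day.
Hydraulic gradient i = 0.0360.
Q = Σ(K_i·b_i) · W · i = 20801 × 1170 × 0.03600 = 8.761e+05 m³/day.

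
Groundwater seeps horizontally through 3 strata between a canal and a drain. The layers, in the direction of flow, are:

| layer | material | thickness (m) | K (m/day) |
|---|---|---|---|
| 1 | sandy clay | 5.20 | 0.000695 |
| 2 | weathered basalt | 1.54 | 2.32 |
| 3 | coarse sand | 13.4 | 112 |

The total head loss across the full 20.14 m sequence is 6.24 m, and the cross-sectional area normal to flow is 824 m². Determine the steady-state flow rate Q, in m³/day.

Flow is perpendicular to layering, so the layers act in series and the equivalent K is the thickness-weighted harmonic mean.
Total thickness L = 5.20 + 1.54 + 13.4 = 20.14 m.
Σ(b_i/K_i) = 5.20/0.000695 + 1.54/2.32 + 13.4/112 = 7483 d.
K_eq = L / Σ(b_i/K_i) = 20.14 / 7483 = 0.002692 m/day.
Q = K_eq · A · (Δh/L) = 0.002692 × 824 × (6.24/20.14) = 0.6871 m³/day.

0.687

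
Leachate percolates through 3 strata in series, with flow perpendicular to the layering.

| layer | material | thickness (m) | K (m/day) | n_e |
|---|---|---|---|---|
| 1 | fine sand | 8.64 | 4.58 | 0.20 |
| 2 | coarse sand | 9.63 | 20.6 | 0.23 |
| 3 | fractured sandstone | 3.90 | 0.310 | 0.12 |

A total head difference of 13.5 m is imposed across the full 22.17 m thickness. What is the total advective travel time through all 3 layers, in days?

With flow normal to the layers, continuity requires the same specific discharge q through every layer.
Σ(b_i/K_i) = 8.64/4.58 + 9.63/20.6 + 3.90/0.310 = 14.93 d.
q = Δh / Σ(b_i/K_i) = 13.5 / 14.93 = 0.9039 m/day.
In each layer the seepage velocity is v_i = q/n_i, so the layer transit time is t_i = b_i·n_i / q:
  layer 1 (fine sand): t_1 = 8.64 × 0.20 / 0.9039 = 1.912 d
  layer 2 (coarse sand): t_2 = 9.63 × 0.23 / 0.9039 = 2.450 d
  layer 3 (fractured sandstone): t_3 = 3.90 × 0.12 / 0.9039 = 0.5177 d
Total t = Σ t_i = 4.880 days.

4.88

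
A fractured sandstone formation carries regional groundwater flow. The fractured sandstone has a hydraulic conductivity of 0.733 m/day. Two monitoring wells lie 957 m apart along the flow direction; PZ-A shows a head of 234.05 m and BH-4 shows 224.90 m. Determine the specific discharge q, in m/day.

0.00701

Hydraulic gradient i = (234.05 − 224.90) / 957 = 9.15 / 957 = 0.009561.
Specific discharge q = K · i = 0.7330 × 0.009561 = 0.007008 m/day.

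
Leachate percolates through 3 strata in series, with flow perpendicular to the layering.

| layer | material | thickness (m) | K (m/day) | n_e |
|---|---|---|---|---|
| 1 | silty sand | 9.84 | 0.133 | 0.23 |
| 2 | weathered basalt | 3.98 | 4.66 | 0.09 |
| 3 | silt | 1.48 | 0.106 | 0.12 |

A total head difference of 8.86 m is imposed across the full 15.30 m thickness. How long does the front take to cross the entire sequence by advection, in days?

28.1

With flow normal to the layers, continuity requires the same specific discharge q through every layer.
Σ(b_i/K_i) = 9.84/0.133 + 3.98/4.66 + 1.48/0.106 = 88.80 d.
q = Δh / Σ(b_i/K_i) = 8.86 / 88.80 = 0.09977 m/day.
In each layer the seepage velocity is v_i = q/n_i, so the layer transit time is t_i = b_i·n_i / q:
  layer 1 (silty sand): t_1 = 9.84 × 0.23 / 0.09977 = 22.68 d
  layer 2 (weathered basalt): t_2 = 3.98 × 0.09 / 0.09977 = 3.590 d
  layer 3 (silt): t_3 = 1.48 × 0.12 / 0.09977 = 1.780 d
Total t = Σ t_i = 28.05 days.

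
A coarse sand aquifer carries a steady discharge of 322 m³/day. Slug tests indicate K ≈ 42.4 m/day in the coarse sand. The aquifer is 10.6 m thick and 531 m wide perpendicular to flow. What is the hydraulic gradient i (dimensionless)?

0.00135

Cross-sectional area A = 531 × 10.6 = 5629 m².
From Q = K·A·i, i = Q / (K·A) = 322 / (42.40 × 5629) = 0.001349.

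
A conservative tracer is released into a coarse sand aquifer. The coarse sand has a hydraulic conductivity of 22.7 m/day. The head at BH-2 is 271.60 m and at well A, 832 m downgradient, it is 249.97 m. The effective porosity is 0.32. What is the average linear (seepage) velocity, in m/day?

Hydraulic gradient i = (271.60 − 249.97) / 832 = 21.63 / 832 = 0.02600.
Darcy flux q = K · i = 22.70 × 0.02600 = 0.5901 m/day.
Seepage velocity v = q / n_e = 0.5901 / 0.32 = 1.844 m/day.

1.84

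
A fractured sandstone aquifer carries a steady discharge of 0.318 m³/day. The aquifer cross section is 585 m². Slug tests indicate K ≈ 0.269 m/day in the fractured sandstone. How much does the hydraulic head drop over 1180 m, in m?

2.38

From Q = K·A·i, i = Q / (K·A) = 0.318 / (0.2690 × 585.0) = 0.002021.
Head loss Δh = i · L = 0.002021 × 1180 = 2.385 m.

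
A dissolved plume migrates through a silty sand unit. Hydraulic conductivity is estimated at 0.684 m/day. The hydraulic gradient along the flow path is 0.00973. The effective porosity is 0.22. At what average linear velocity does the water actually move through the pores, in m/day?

Hydraulic gradient i = 0.00973.
Darcy flux q = K · i = 0.6840 × 0.009730 = 0.006655 m/day.
Seepage velocity v = q / n_e = 0.006655 / 0.22 = 0.03025 m/day.

0.0303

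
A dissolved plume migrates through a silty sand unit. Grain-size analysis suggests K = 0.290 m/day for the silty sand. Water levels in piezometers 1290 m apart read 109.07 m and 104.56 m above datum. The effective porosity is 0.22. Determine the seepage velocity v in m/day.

0.00461

Hydraulic gradient i = (109.07 − 104.56) / 1290 = 4.51 / 1290 = 0.003496.
Darcy flux q = K · i = 0.2900 × 0.003496 = 0.001014 m/day.
Seepage velocity v = q / n_e = 0.001014 / 0.22 = 0.004609 m/day.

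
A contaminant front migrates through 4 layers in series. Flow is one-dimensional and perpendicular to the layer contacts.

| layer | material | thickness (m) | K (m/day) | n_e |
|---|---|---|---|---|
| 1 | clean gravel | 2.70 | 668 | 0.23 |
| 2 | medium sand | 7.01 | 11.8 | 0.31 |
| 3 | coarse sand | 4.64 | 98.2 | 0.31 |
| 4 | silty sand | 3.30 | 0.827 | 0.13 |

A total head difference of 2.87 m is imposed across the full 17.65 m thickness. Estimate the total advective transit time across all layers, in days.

With flow normal to the layers, continuity requires the same specific discharge q through every layer.
Σ(b_i/K_i) = 2.70/668 + 7.01/11.8 + 4.64/98.2 + 3.30/0.827 = 4.636 d.
q = Δh / Σ(b_i/K_i) = 2.87 / 4.636 = 0.6191 m/day.
In each layer the seepage velocity is v_i = q/n_i, so the layer transit time is t_i = b_i·n_i / q:
  layer 1 (clean gravel): t_1 = 2.70 × 0.23 / 0.6191 = 1.003 d
  layer 2 (medium sand): t_2 = 7.01 × 0.31 / 0.6191 = 3.510 d
  layer 3 (coarse sand): t_3 = 4.64 × 0.31 / 0.6191 = 2.323 d
  layer 4 (silty sand): t_4 = 3.30 × 0.13 / 0.6191 = 0.6929 d
Total t = Σ t_i = 7.529 days.

7.53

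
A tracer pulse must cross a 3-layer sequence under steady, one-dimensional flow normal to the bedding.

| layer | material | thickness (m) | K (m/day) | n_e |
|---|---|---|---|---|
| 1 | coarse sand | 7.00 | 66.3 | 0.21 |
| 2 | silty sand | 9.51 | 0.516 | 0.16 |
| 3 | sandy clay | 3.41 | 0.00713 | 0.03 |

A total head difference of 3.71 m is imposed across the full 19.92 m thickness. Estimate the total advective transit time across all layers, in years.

With flow normal to the layers, continuity requires the same specific discharge q through every layer.
Σ(b_i/K_i) = 7.00/66.3 + 9.51/0.516 + 3.41/0.00713 = 496.8 d.
q = Δh / Σ(b_i/K_i) = 3.71 / 496.8 = 0.007468 m/day.
In each layer the seepage velocity is v_i = q/n_i, so the layer transit time is t_i = b_i·n_i / q:
  layer 1 (coarse sand): t_1 = 7.00 × 0.21 / 0.007468 = 196.8 d
  layer 2 (silty sand): t_2 = 9.51 × 0.16 / 0.007468 = 203.8 d
  layer 3 (sandy clay): t_3 = 3.41 × 0.03 / 0.007468 = 13.70 d
Total t = Σ t_i = 414.3 days = 1.134 years.

1.13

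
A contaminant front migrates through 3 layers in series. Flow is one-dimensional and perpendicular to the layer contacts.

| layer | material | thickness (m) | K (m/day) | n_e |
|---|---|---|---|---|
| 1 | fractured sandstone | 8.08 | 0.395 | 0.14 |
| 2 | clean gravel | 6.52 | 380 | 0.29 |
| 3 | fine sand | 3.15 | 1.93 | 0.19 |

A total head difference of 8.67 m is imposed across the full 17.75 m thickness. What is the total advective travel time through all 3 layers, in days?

With flow normal to the layers, continuity requires the same specific discharge q through every layer.
Σ(b_i/K_i) = 8.08/0.395 + 6.52/380 + 3.15/1.93 = 22.10 d.
q = Δh / Σ(b_i/K_i) = 8.67 / 22.10 = 0.3922 m/day.
In each layer the seepage velocity is v_i = q/n_i, so the layer transit time is t_i = b_i·n_i / q:
  layer 1 (fractured sandstone): t_1 = 8.08 × 0.14 / 0.3922 = 2.884 d
  layer 2 (clean gravel): t_2 = 6.52 × 0.29 / 0.3922 = 4.821 d
  layer 3 (fine sand): t_3 = 3.15 × 0.19 / 0.3922 = 1.526 d
Total t = Σ t_i = 9.231 days.

9.23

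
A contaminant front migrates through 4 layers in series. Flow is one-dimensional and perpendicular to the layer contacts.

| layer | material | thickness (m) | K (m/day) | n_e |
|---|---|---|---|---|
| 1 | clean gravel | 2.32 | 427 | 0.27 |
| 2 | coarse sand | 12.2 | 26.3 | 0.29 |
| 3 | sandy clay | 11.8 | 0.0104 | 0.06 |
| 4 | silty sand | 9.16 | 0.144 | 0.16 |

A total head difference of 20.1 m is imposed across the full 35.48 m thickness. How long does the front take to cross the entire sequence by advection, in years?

With flow normal to the layers, continuity requires the same specific discharge q through every layer.
Σ(b_i/K_i) = 2.32/427 + 12.2/26.3 + 11.8/0.0104 + 9.16/0.144 = 1199 d.
q = Δh / Σ(b_i/K_i) = 20.1 / 1199 = 0.01677 m/day.
In each layer the seepage velocity is v_i = q/n_i, so the layer transit time is t_i = b_i·n_i / q:
  layer 1 (clean gravel): t_1 = 2.32 × 0.27 / 0.01677 = 37.36 d
  layer 2 (coarse sand): t_2 = 12.2 × 0.29 / 0.01677 = 211.0 d
  layer 3 (sandy clay): t_3 = 11.8 × 0.06 / 0.01677 = 42.22 d
  layer 4 (silty sand): t_4 = 9.16 × 0.16 / 0.01677 = 87.40 d
Total t = Σ t_i = 378.0 days = 1.035 years.

1.03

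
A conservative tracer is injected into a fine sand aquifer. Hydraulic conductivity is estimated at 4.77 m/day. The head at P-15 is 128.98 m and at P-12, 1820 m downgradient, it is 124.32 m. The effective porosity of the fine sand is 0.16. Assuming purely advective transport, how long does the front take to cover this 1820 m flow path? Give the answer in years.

65.3

Hydraulic gradient i = (128.98 − 124.32) / 1820 = 4.66 / 1820 = 0.002560.
Darcy flux q = K · i = 4.770 × 0.002560 = 0.01221 m/day.
Seepage velocity v = q / n_e = 0.01221 / 0.16 = 0.07633 m/day.
Travel time t = L / v = 1820 / 0.07633 = 23843 days = 65.28 years.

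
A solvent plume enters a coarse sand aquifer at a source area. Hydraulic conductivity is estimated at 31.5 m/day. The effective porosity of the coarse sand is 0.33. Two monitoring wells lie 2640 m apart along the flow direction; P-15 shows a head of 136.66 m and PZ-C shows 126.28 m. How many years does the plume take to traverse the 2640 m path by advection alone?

Hydraulic gradient i = (136.66 − 126.28) / 2640 = 10.38 / 2640 = 0.003932.
Darcy flux q = K · i = 31.50 × 0.003932 = 0.1239 m/day.
Seepage velocity v = q / n_e = 0.1239 / 0.33 = 0.3753 m/day.
Travel time t = L / v = 2640 / 0.3753 = 7034 days = 19.26 years.

19.3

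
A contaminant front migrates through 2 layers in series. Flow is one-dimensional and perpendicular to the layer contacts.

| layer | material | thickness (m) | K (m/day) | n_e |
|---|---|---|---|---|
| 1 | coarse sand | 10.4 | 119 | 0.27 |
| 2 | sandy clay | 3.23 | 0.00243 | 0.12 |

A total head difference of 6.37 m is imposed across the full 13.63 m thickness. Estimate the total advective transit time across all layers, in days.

With flow normal to the layers, continuity requires the same specific discharge q through every layer.
Σ(b_i/K_i) = 10.4/119 + 3.23/0.00243 = 1329 d.
q = Δh / Σ(b_i/K_i) = 6.37 / 1329 = 0.004792 m/day.
In each layer the seepage velocity is v_i = q/n_i, so the layer transit time is t_i = b_i·n_i / q:
  layer 1 (coarse sand): t_1 = 10.4 × 0.27 / 0.004792 = 586.0 d
  layer 2 (sandy clay): t_2 = 3.23 × 0.12 / 0.004792 = 80.89 d
Total t = Σ t_i = 666.9 days.

667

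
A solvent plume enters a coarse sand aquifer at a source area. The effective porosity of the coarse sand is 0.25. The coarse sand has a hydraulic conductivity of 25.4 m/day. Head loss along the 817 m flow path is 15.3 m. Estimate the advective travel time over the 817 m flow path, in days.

Hydraulic gradient i = Δh / L = 15.3 / 817 = 0.01873.
Darcy flux q = K · i = 25.40 × 0.01873 = 0.4757 m/day.
Seepage velocity v = q / n_e = 0.4757 / 0.25 = 1.903 m/day.
Travel time t = L / v = 817 / 1.903 = 429.4 days.

429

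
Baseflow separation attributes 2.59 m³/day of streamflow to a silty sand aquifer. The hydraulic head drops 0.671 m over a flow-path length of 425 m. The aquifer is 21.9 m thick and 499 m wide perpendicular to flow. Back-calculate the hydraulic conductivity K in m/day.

0.150

Cross-sectional area A = 499 × 21.9 = 10928 m².
Hydraulic gradient i = Δh / L = 0.671 / 425 = 0.001579.
From Q = K·A·i, K = Q / (A·i) = 2.59 / (10928 × 0.001579) = 0.1501 m/day.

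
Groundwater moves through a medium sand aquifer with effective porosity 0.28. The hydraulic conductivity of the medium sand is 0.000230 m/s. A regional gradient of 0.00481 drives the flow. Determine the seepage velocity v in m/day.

Convert K: 0.000230 m/s × 86400 = 19.87 m/day.
Hydraulic gradient i = 0.00481.
Darcy flux q = K · i = 19.87 × 0.004810 = 0.09558 m/day.
Seepage velocity v = q / n_e = 0.09558 / 0.28 = 0.3414 m/day.

0.341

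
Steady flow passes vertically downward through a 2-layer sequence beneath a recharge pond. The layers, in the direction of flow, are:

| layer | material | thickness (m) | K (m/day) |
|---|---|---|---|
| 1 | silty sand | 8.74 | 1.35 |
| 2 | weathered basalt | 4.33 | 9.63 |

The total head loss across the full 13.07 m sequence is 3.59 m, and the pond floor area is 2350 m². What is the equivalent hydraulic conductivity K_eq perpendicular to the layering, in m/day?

Flow is perpendicular to layering, so the layers act in series and the equivalent K is the thickness-weighted harmonic mean.
Total thickness L = 8.74 + 4.33 = 13.07 m.
Σ(b_i/K_i) = 8.74/1.35 + 4.33/9.63 = 6.924 d.
K_eq = L / Σ(b_i/K_i) = 13.07 / 6.924 = 1.888 m/day.

1.89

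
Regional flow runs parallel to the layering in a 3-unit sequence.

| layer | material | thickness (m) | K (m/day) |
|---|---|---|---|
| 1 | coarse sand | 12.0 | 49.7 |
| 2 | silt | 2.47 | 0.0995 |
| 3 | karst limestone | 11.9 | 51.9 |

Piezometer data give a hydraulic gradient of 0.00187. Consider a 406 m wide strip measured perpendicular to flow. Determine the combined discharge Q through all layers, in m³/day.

Flow is parallel to layering, so each bed carries its own Darcy discharge and the transmissivities add.
Σ(K_i·b_i) = 49.7×12.0 + 0.0995×2.47 + 51.9×11.9 = 1214 m²/day.
Hydraulic gradient i = 0.00187.
Q = Σ(K_i·b_i) · W · i = 1214 × 406 × 0.001870 = 921.9 m³/day.

922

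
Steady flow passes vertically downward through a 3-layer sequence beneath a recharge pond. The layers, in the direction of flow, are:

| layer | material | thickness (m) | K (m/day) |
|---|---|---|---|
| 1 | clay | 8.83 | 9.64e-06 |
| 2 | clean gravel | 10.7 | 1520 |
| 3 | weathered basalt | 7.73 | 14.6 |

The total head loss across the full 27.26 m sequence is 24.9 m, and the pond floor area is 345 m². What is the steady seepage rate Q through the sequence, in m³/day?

Flow is perpendicular to layering, so the layers act in series and the equivalent K is the thickness-weighted harmonic mean.
Total thickness L = 8.83 + 10.7 + 7.73 = 27.26 m.
Σ(b_i/K_i) = 8.83/9.64e-06 + 10.7/1520 + 7.73/14.6 = 9.160e+05 d.
K_eq = L / Σ(b_i/K_i) = 27.26 / 9.160e+05 = 2.976e-05 m/day.
Q = K_eq · A · (Δh/L) = 2.976e-05 × 345 × (24.9/27.26) = 0.009379 m³/day.

0.00938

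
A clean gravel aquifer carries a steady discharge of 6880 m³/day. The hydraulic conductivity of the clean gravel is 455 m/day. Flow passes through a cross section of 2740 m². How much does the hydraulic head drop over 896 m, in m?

4.94

From Q = K·A·i, i = Q / (K·A) = 6880 / (455.0 × 2740) = 0.005519.
Head loss Δh = i · L = 0.005519 × 896 = 4.945 m.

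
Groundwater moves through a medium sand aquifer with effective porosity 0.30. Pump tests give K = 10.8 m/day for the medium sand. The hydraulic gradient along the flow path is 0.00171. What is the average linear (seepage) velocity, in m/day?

0.0616

Hydraulic gradient i = 0.00171.
Darcy flux q = K · i = 10.80 × 0.001710 = 0.01847 m/day.
Seepage velocity v = q / n_e = 0.01847 / 0.30 = 0.06156 m/day.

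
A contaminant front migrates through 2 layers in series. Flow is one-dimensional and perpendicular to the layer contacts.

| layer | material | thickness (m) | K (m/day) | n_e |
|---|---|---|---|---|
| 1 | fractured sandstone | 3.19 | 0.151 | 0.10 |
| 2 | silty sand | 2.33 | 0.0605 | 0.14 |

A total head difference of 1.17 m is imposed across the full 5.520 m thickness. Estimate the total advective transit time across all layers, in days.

With flow normal to the layers, continuity requires the same specific discharge q through every layer.
Σ(b_i/K_i) = 3.19/0.151 + 2.33/0.0605 = 59.64 d.
q = Δh / Σ(b_i/K_i) = 1.17 / 59.64 = 0.01962 m/day.
In each layer the seepage velocity is v_i = q/n_i, so the layer transit time is t_i = b_i·n_i / q:
  layer 1 (fractured sandstone): t_1 = 3.19 × 0.10 / 0.01962 = 16.26 d
  layer 2 (silty sand): t_2 = 2.33 × 0.14 / 0.01962 = 16.63 d
Total t = Σ t_i = 32.89 days.

32.9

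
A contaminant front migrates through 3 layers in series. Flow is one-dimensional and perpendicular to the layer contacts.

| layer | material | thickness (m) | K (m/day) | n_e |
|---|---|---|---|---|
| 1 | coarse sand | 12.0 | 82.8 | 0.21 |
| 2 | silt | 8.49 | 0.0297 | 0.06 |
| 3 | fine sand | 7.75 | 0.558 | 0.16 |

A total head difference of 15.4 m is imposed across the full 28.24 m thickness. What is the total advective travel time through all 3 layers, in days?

83.1

With flow normal to the layers, continuity requires the same specific discharge q through every layer.
Σ(b_i/K_i) = 12.0/82.8 + 8.49/0.0297 + 7.75/0.558 = 299.9 d.
q = Δh / Σ(b_i/K_i) = 15.4 / 299.9 = 0.05135 m/day.
In each layer the seepage velocity is v_i = q/n_i, so the layer transit time is t_i = b_i·n_i / q:
  layer 1 (coarse sand): t_1 = 12.0 × 0.21 / 0.05135 = 49.07 d
  layer 2 (silt): t_2 = 8.49 × 0.06 / 0.05135 = 9.920 d
  layer 3 (fine sand): t_3 = 7.75 × 0.16 / 0.05135 = 24.15 d
Total t = Σ t_i = 83.14 days.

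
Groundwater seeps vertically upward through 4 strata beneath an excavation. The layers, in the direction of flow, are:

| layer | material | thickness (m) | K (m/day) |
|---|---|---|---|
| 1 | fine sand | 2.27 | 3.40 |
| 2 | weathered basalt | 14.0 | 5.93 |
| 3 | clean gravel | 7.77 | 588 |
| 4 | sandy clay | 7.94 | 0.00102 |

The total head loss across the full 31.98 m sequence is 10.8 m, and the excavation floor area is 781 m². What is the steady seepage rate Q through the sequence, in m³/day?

1.08

Flow is perpendicular to layering, so the layers act in series and the equivalent K is the thickness-weighted harmonic mean.
Total thickness L = 2.27 + 14.0 + 7.77 + 7.94 = 31.98 m.
Σ(b_i/K_i) = 2.27/3.40 + 14.0/5.93 + 7.77/588 + 7.94/0.00102 = 7787 d.
K_eq = L / Σ(b_i/K_i) = 31.98 / 7787 = 0.004107 m/day.
Q = K_eq · A · (Δh/L) = 0.004107 × 781 × (10.8/31.98) = 1.083 m³/day.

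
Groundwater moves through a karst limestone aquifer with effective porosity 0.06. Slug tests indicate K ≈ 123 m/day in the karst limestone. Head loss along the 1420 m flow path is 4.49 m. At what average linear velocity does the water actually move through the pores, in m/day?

Hydraulic gradient i = Δh / L = 4.49 / 1420 = 0.003162.
Darcy flux q = K · i = 123.0 × 0.003162 = 0.3889 m/day.
Seepage velocity v = q / n_e = 0.3889 / 0.06 = 6.482 m/day.

6.48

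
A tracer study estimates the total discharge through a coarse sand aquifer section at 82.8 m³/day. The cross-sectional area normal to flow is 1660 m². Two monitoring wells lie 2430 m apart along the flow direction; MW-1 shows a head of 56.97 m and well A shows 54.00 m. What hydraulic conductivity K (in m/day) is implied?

Hydraulic gradient i = (56.97 − 54.00) / 2430 = 2.97 / 2430 = 0.001222.
From Q = K·A·i, K = Q / (A·i) = 82.8 / (1660 × 0.001222) = 40.81 m/day.

40.8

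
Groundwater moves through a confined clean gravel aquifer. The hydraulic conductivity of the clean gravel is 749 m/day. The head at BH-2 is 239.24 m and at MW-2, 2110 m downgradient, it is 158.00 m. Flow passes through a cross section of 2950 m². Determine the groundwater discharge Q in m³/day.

85100

Hydraulic gradient i = (239.24 − 158.00) / 2110 = 81.24 / 2110 = 0.03850.
Darcy's law: Q = K · A · i = 749.0 × 2950 × 0.03850 = 85073 m³/day.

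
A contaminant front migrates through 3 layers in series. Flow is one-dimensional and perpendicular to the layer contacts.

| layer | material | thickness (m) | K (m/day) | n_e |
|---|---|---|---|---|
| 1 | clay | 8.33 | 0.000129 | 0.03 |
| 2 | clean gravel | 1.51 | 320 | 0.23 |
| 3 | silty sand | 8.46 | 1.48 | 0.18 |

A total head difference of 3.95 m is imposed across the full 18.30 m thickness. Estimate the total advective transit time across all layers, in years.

With flow normal to the layers, continuity requires the same specific discharge q through every layer.
Σ(b_i/K_i) = 8.33/0.000129 + 1.51/320 + 8.46/1.48 = 64579 d.
q = Δh / Σ(b_i/K_i) = 3.95 / 64579 = 6.117e-05 m/day.
In each layer the seepage velocity is v_i = q/n_i, so the layer transit time is t_i = b_i·n_i / q:
  layer 1 (clay): t_1 = 8.33 × 0.03 / 6.117e-05 = 4086 d
  layer 2 (clean gravel): t_2 = 1.51 × 0.23 / 6.117e-05 = 5678 d
  layer 3 (silty sand): t_3 = 8.46 × 0.18 / 6.117e-05 = 24897 d
Total t = Σ t_i = 34660 days = 94.89 years.

94.9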